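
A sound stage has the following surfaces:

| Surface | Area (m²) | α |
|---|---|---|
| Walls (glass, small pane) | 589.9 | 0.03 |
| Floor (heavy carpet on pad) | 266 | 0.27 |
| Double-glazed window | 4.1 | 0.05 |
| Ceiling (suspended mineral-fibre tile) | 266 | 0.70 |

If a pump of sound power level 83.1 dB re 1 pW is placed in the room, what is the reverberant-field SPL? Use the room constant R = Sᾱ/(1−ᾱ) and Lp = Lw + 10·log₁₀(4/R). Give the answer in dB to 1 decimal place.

Σ(Sᵢαᵢ) = 589.9×0.03 + 266×0.27 + 4.1×0.05 + 266×0.70 = 275.922; total area S = 1126.0 m².
ᾱ = 275.922/1126.0 = 0.2450; R = Sᾱ/(1−ᾱ) = 275.922/(1−0.2450) = 365.460 m².
Lp = Lw + 10 log₁₀(4/R) = 83.1 -19.61 = 63.5 dB.

63.5 dB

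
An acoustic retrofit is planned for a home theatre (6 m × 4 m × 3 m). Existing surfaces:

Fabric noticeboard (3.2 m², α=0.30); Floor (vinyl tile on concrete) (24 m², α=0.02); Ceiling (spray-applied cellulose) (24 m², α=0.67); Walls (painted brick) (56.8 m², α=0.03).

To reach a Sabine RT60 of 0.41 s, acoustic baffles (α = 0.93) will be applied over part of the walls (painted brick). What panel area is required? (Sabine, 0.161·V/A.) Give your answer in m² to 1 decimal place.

Summing Sᵢαᵢ: 0.960 + 0.480 + 16.080 + 1.704 → A₁ = 19.224 sabins.
V = 72 m³. Target absorption A₂ = 0.161 × 72 / 0.41 = 28.273 sabins.
Absorption to add: 28.273 − 19.224 = 9.049 sabins.
Net gain per m²: Δα = 0.93 − 0.03 = 0.90.
Panel area = 9.049 / 0.90 = 10.1 m².

10.1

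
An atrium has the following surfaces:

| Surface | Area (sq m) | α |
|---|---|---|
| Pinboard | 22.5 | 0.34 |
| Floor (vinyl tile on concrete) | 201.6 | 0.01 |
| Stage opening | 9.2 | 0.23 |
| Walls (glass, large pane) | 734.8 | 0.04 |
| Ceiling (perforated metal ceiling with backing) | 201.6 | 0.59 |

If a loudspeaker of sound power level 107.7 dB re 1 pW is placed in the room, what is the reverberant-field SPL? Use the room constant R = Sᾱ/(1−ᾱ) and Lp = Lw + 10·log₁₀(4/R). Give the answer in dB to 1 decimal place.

91.0 dB

A = 160.118 sabins; S = 1169.7 sq m.
ᾱ = 160.118/1169.7 = 0.1369; R = Sᾱ/(1−ᾱ) = 160.118/(1−0.1369) = 185.515 sq m.
Lp = Lw + 10 log₁₀(4/R) = 107.7 -16.66 = 91.0 dB.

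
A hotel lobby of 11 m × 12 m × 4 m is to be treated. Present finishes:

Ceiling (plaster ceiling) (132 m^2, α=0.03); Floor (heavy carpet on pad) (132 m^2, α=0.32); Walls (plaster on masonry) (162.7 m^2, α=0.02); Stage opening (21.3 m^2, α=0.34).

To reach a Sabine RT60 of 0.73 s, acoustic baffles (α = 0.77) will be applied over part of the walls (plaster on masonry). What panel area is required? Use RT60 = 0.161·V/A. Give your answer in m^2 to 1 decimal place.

A₁ = Σ Sᵢαᵢ = 132·0.03 + 132·0.32 + 162.7·0.02 + 21.3·0.34 = 56.696 sabins.
V = 528 m³. Target absorption A₂ = 0.161 × 528 / 0.73 = 116.449 sabins.
Absorption to add: 116.449 − 56.696 = 59.753 sabins.
Net gain per m^2: Δα = 0.77 − 0.02 = 0.75.
Panel area = 59.753 / 0.75 = 79.7 m^2.

79.7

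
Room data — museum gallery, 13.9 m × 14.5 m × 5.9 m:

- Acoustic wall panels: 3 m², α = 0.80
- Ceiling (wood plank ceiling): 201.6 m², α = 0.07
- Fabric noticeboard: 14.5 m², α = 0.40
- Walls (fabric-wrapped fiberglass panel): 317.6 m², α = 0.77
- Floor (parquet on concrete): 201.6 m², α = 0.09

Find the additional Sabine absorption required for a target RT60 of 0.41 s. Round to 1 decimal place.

A₁ = Σ Sᵢαᵢ = 3×0.80 + 201.6×0.07 + 14.5×0.40 + 317.6×0.77 + 201.6×0.09 = 285.008 sabins.
For T = 0.41 s, need A₂ = 0.161·V/T = 0.161·1189.145/0.41 = 466.957 sabins.
ΔA = A₂ − A₁ = 466.957 − 285.008 = 181.9 sabins.

181.9 sabins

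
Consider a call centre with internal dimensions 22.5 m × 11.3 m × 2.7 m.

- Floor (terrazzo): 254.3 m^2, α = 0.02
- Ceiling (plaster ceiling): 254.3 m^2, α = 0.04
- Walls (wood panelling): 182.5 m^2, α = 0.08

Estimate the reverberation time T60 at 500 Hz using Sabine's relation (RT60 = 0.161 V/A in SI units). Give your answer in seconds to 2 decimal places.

A = Σ Sᵢαᵢ = 254.3*0.02 + 254.3*0.04 + 182.5*0.08 = 29.858 sabins.
Volume V = 22.5 × 11.3 × 2.7 = 686.475 m³.
T = 0.161 V/A = 0.161·686.475/29.858 = 3.70 s.

3.70 sec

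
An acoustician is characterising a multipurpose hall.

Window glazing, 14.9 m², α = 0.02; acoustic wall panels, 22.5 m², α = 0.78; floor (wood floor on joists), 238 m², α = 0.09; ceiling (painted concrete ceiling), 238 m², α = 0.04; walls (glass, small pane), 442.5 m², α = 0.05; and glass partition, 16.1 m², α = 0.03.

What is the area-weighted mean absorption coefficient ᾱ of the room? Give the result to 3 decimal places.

S = Σ Sᵢ = 14.9 + 22.5 + 238 + 238 + 442.5 + 16.1 = 972.0 m².
Weighted sum Σ Sα = 71.396.
ᾱ = A/S = 0.073.

0.073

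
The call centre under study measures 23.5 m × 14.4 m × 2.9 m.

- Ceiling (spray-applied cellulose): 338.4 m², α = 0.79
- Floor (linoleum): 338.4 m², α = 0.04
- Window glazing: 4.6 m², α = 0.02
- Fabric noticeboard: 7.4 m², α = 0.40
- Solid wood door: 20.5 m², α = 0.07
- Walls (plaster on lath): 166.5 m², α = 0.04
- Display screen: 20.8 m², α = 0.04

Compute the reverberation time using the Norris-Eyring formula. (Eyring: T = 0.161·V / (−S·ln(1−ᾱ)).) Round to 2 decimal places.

S = Σ Sᵢ = 896.6 m².
Absorption A = 338.4·0.79 + 338.4·0.04 + 4.6·0.02 + 7.4·0.40 + 20.5·0.07 + 166.5·0.04 + 20.8·0.04 = 292.851 sabins.
ᾱ = 292.851 / 896.6 = 0.3266.
Eyring denominator: −S ln(1−ᾱ) = 354.530.
V = 23.5 × 14.4 × 2.9 = 981.36 m³.
RT60 = 0.161 × 981.36 / 354.530 = 0.45 s.

0.45 seconds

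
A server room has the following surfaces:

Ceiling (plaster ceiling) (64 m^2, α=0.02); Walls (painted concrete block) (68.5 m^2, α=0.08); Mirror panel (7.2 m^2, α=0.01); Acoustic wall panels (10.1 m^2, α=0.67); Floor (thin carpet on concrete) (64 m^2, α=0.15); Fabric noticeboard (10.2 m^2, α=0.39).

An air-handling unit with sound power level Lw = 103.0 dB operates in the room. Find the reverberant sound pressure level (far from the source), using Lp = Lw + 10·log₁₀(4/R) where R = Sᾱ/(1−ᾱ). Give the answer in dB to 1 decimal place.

Σ(Sᵢαᵢ) = 64·0.02 + 68.5·0.08 + 7.2·0.01 + 10.1·0.67 + 64·0.15 + 10.2·0.39 = 27.177; total area S = 224.0 m^2.
ᾱ = 27.177/224.0 = 0.1213; R = Sᾱ/(1−ᾱ) = 27.177/(1−0.1213) = 30.929 m^2.
Lp = Lw + 10 log₁₀(4/R) = 103.0 -8.88 = 94.1 dB.

94.1 dB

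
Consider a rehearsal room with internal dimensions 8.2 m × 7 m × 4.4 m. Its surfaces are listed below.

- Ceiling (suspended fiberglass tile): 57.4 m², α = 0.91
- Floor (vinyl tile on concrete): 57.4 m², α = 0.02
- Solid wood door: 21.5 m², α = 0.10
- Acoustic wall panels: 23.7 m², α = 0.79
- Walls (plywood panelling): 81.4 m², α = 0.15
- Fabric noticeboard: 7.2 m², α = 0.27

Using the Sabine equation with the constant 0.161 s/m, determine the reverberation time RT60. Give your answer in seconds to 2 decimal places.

0.46 seconds

A = Σ Sᵢαᵢ = 57.4·0.91 + 57.4·0.02 + 21.5·0.10 + 23.7·0.79 + 81.4·0.15 + 7.2·0.27 = 88.409 sabins.
Room volume: 252.56 m³.
T = 0.161 V/A = 0.161·252.56/88.409 = 0.46 s.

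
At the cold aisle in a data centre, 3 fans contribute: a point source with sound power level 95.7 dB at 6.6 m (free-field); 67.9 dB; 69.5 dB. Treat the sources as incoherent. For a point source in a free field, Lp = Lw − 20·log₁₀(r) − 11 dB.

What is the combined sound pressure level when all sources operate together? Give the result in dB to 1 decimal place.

73.4 dB

Source at 6.6 m: Lp = 95.7 − 20·log₁₀(6.6) − 11 = 68.3 dB.
Converting to relative power and adding: 10^(68.3/10) + 10^(67.9/10) + 10^(69.5/10) = 2.184e+07.
Combined level = 10 log₁₀(2.184e+07) = 73.4 dB.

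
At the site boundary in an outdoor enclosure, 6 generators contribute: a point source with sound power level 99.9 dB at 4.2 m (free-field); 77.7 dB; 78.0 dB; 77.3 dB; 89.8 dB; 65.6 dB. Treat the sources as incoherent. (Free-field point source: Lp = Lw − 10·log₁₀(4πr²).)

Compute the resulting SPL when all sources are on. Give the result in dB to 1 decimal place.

90.7 dB

Source at 4.2 m: Lp = 99.9 − 10·log₁₀(4π·4.2²) = 99.9 − 10·log₁₀(221.671) = 76.4 dB.
Sum in the linear (power) domain: Σ 10^(Lᵢ/10) = 10^(76.4/10) + 10^(77.7/10) + 10^(78.0/10) + 10^(77.3/10) + 10^(89.8/10) + 10^(65.6/10) = 1.178e+09.
Back to dB: 10·log₁₀ Σ = 90.7 dB.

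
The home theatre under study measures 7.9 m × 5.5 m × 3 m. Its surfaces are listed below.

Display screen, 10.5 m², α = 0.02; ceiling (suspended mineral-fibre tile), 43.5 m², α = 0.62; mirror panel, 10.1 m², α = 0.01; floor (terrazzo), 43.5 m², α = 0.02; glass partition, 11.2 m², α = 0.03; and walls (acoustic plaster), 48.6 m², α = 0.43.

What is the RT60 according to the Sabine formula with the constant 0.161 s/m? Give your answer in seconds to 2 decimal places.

Total absorption A = 10.5·0.02 + 43.5·0.62 + 10.1·0.01 + 43.5·0.02 + 11.2·0.03 + 48.6·0.43
  = 0.210 + 26.970 + 0.101 + 0.870 + 0.336 + 20.898 = 49.385 m² sabins.
Room volume: 130.35 m³.
T = 0.161 V/A = 0.161·130.35/49.385 = 0.42 s.

0.42 sec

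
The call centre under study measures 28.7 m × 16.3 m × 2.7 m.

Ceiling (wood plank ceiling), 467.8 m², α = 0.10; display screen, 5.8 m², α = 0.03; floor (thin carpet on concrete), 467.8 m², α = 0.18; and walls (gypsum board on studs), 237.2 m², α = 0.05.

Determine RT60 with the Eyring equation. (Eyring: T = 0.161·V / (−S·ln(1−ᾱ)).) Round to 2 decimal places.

1.33 s

Total surface area S = 467.8 + 5.8 + 467.8 + 237.2 = 1178.6 m².
Absorption A = 467.8·0.10 + 5.8·0.03 + 467.8·0.18 + 237.2·0.05 = 143.018 sabins.
ᾱ = 143.018 / 1178.6 = 0.1213.
Eyring denominator: −S ln(1−ᾱ) = 152.407.
V = 28.7 × 16.3 × 2.7 = 1263.087 m³.
RT60 = 0.161 × 1263.087 / 152.407 = 1.33 s.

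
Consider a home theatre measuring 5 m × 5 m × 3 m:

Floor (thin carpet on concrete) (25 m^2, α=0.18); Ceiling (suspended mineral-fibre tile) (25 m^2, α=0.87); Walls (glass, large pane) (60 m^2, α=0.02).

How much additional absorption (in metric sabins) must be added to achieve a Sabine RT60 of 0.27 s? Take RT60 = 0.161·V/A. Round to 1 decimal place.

A₁ = Σ Sᵢαᵢ = 25*0.18 + 25*0.87 + 60*0.02 = 27.450 sabins.
V = 75 m³. Required absorption A₂ = 0.161 × 75 / 0.27 = 44.722 sabins.
ΔA = A₂ − A₁ = 44.722 − 27.450 = 17.3 sabins.

17.3 sabins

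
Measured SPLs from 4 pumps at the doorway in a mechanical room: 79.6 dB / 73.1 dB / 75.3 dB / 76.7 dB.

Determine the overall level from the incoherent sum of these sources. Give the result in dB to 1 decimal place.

Converting to relative power and adding: 10^(79.6/10) + 10^(73.1/10) + 10^(75.3/10) + 10^(76.7/10) = 1.923e+08.
L_total = 10·log₁₀(1.923e+08) = 82.8 dB.

82.8 dB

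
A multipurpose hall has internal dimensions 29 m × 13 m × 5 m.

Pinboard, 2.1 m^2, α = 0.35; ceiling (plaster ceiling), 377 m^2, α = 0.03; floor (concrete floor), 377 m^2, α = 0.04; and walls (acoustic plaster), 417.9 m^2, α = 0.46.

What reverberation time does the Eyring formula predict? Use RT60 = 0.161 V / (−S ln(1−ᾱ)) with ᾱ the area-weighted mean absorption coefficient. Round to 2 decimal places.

1.25 sec

S = Σ Sᵢ = 1174.0 m^2.
Σ(Sᵢαᵢ) = 2.1×0.35 + 377×0.03 + 377×0.04 + 417.9×0.46 = 219.359.
ᾱ = 219.359 / 1174.0 = 0.1868.
Eyring denominator: −S ln(1−ᾱ) = 242.758.
V = 29 × 13 × 5 = 1885 m³.
T = 0.161·V/[−S·ln(1−ᾱ)] = 0.161·1885/242.758 = 1.25 s.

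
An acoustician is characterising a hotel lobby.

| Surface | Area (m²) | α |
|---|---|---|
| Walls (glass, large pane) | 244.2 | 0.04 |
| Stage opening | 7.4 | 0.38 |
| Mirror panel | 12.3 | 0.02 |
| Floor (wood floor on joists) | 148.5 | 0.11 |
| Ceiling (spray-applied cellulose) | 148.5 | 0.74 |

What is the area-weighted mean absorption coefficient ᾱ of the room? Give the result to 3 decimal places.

Total surface area S = 560.9 m².
Σ(Sᵢαᵢ) = 244.2*0.04 + 7.4*0.38 + 12.3*0.02 + 148.5*0.11 + 148.5*0.74 = 139.051.
ᾱ = A/S = 0.248.

0.248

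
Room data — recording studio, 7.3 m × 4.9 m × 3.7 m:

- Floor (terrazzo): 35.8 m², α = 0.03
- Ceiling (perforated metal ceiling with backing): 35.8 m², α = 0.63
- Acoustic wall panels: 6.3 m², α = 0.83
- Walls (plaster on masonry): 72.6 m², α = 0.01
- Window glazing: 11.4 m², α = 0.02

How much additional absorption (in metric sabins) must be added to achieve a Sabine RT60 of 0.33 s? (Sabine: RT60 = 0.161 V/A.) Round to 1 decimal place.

34.8 sabins

Summing Sᵢαᵢ: 1.074 + 22.554 + 5.229 + 0.726 + 0.228 → A₁ = 29.811 sabins.
Target A₂ = 0.161·132.349/0.33 = 64.570 sabins (V = 132.349 m³).
Shortfall: 64.570 − 29.811 = 34.8 sabins.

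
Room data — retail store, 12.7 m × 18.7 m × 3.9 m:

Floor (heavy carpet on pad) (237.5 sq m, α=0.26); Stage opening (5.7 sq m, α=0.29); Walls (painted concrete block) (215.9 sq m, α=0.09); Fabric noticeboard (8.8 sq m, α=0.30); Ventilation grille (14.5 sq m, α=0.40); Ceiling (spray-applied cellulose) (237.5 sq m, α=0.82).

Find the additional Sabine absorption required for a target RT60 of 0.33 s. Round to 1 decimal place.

A₁ = Σ Sᵢαᵢ = 237.5·0.26 + 5.7·0.29 + 215.9·0.09 + 8.8·0.30 + 14.5·0.40 + 237.5·0.82 = 286.024 sabins.
For T = 0.33 s, need A₂ = 0.161·V/T = 0.161·926.211/0.33 = 451.879 sabins.
Additional absorption ΔA = 451.879 − 286.024 = 165.9 sabins.

165.9 sabins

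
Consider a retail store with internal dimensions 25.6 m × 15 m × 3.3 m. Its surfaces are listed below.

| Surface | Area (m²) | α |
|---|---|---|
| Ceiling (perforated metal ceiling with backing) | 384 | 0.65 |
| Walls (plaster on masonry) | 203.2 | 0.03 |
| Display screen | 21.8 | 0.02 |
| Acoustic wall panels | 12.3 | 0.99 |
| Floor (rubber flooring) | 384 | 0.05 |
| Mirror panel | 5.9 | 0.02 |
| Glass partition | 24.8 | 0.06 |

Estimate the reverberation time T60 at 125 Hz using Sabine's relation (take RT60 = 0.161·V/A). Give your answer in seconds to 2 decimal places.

0.71 s

Total absorption A = 384*0.65 + 203.2*0.03 + 21.8*0.02 + 12.3*0.99 + 384*0.05 + 5.9*0.02 + 24.8*0.06
  = 249.600 + 6.096 + 0.436 + 12.177 + 19.200 + 0.118 + 1.488 = 289.115 m² sabins.
Volume V = 25.6 × 15 × 3.3 = 1267.2 m³.
T = 0.161 V/A = 0.161·1267.2/289.115 = 0.71 s.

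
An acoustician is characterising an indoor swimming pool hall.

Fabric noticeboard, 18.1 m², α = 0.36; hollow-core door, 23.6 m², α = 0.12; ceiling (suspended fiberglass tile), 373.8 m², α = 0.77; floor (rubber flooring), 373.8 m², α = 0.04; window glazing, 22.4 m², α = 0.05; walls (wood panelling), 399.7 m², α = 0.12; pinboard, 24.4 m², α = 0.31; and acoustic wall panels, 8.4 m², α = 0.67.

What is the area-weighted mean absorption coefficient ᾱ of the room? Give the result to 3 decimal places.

0.301

S = Σ Sᵢ = 18.1 + 23.6 + 373.8 + 373.8 + 22.4 + 399.7 + 24.4 + 8.4 = 1244.2 m².
Weighted sum Σ Sα = 374.402.
ᾱ = A/S = 0.301.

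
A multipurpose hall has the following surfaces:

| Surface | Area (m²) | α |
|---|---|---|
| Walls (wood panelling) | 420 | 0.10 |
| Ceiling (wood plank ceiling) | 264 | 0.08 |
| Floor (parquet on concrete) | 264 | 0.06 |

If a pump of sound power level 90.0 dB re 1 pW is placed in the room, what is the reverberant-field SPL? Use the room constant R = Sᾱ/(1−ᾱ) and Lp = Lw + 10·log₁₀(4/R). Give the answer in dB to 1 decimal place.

Σ(Sᵢαᵢ) = 420·0.10 + 264·0.08 + 264·0.06 = 78.960; total area S = 948.0 m².
ᾱ = 78.960/948.0 = 0.0833; R = Sᾱ/(1−ᾱ) = 78.960/(1−0.0833) = 86.135 m².
Lp = 90.0 + 10·log₁₀(4/86.135) = 90.0 + (-13.33) = 76.7 dB.

76.7 dB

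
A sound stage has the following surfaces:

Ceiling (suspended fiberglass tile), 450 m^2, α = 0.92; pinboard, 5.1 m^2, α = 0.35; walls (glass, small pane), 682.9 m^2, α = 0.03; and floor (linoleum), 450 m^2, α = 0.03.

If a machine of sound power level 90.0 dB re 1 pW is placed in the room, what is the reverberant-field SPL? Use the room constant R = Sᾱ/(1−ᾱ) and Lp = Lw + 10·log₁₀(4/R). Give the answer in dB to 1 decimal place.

A = 449.772 sabins; S = 1588.0 m^2.
ᾱ = 449.772/1588.0 = 0.2832; R = Sᾱ/(1−ᾱ) = 449.772/(1−0.2832) = 627.472 m^2.
Lp = Lw + 10 log₁₀(4/R) = 90.0 -21.96 = 68.0 dB.

68.0 dB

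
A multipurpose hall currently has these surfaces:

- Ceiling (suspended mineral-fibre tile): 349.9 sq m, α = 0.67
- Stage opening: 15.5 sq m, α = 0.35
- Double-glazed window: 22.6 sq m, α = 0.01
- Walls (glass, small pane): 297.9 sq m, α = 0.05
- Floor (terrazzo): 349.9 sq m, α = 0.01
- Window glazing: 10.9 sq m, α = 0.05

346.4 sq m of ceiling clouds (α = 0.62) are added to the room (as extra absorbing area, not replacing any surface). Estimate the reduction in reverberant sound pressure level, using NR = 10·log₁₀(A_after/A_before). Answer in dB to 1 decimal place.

2.6 dB

Summing Sᵢαᵢ: 234.433 + 5.425 + 0.226 + 14.895 + 3.499 + 0.545 → A_before = 259.023 sabins.
Treatment contributes 346.4·0.62 = 214.768 sabins.
A_after = 259.023 + 214.768 = 473.791 sabins.
NR = 10·log₁₀(473.791/259.023) = 2.6 dB.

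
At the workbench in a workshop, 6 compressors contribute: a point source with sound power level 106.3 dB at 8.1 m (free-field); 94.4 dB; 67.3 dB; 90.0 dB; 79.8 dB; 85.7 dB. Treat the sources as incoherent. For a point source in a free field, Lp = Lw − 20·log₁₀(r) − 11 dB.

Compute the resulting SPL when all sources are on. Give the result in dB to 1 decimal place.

96.3 dB

Source at 8.1 m: Lp = 106.3 − 20·log₁₀(8.1) − 11 = 77.1 dB.
Sum in the linear (power) domain: Σ 10^(Lᵢ/10) = 10^(77.1/10) + 10^(94.4/10) + 10^(67.3/10) + 10^(90.0/10) + 10^(79.8/10) + 10^(85.7/10) = 4.278e+09.
L_total = 10·log₁₀(4.278e+09) = 96.3 dB.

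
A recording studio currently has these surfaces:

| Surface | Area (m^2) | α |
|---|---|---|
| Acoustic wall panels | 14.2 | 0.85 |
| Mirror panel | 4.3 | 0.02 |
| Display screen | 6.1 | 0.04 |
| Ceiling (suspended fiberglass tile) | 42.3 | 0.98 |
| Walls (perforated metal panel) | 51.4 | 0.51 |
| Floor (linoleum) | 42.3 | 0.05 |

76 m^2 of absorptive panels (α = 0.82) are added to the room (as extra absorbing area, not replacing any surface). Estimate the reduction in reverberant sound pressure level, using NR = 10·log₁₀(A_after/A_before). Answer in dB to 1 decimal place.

Total absorption A_before = 14.2*0.85 + 4.3*0.02 + 6.1*0.04 + 42.3*0.98 + 51.4*0.51 + 42.3*0.05
  = 12.070 + 0.086 + 0.244 + 41.454 + 26.214 + 2.115 = 82.183 m^2 sabins.
Added absorption = 76 × 0.82 = 62.320 sabins.
A_after = 82.183 + 62.320 = 144.503 sabins.
Reduction = 10 log₁₀(A_after/A_before) = 10 log₁₀(1.7583) = 2.5 dB.

2.5 dB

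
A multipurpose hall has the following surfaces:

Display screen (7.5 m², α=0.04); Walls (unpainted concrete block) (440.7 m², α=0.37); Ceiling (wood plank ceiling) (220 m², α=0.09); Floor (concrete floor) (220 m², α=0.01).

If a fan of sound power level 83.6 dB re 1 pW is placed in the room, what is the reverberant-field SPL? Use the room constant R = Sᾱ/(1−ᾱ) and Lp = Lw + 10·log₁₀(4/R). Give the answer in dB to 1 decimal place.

Σ(Sᵢαᵢ) = 7.5×0.04 + 440.7×0.37 + 220×0.09 + 220×0.01 = 185.359; total area S = 888.2 m².
ᾱ = 185.359/888.2 = 0.2087; R = Sᾱ/(1−ᾱ) = 185.359/(1−0.2087) = 234.246 m².
Lp = 83.6 + 10·log₁₀(4/234.246) = 83.6 + (-17.68) = 65.9 dB.

65.9 dB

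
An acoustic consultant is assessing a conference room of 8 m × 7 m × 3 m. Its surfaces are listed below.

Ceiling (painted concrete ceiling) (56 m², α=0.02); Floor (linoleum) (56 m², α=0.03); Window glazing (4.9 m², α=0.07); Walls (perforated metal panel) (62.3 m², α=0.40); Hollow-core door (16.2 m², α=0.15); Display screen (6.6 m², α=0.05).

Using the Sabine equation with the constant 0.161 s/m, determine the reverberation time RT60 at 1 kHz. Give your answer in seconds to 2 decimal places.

0.88 sec

Summing Sᵢαᵢ: 1.120 + 1.680 + 0.343 + 24.920 + 2.430 + 0.330 → A = 30.823 sabins.
Room volume: 168 m³.
T = 0.161 V/A = 0.161·168/30.823 = 0.88 s.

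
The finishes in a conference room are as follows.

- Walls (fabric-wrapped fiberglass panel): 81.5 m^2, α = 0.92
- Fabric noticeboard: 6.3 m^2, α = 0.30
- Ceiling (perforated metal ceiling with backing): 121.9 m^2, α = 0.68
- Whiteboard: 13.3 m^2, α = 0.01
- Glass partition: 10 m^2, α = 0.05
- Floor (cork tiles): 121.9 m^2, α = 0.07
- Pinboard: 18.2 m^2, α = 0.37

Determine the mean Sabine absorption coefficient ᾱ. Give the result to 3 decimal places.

S = Σ Sᵢ = 81.5 + 6.3 + 121.9 + 13.3 + 10 + 121.9 + 18.2 = 373.1 m^2.
A = 81.5·0.92 + 6.3·0.30 + 121.9·0.68 + 13.3·0.01 + 10·0.05 + 121.9·0.07 + 18.2·0.37 = 175.662 sabins.
ᾱ = A/S = 0.471.

0.471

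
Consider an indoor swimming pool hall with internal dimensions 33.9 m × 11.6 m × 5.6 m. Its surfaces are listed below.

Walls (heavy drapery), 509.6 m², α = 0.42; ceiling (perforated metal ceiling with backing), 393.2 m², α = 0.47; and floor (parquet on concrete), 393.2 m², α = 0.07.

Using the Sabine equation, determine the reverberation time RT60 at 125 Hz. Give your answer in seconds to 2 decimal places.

Total absorption A = 509.6×0.42 + 393.2×0.47 + 393.2×0.07
  = 214.032 + 184.804 + 27.524 = 426.360 m² sabins.
Volume V = 33.9 × 11.6 × 5.6 = 2202.144 m³.
Sabine: RT60 = 0.161 × 2202.144 / 426.360 = 0.83 s.

0.83 sec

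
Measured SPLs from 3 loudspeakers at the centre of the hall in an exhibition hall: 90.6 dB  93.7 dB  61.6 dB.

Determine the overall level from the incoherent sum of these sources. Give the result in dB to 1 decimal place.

95.4 dB

Σ 10^(Lᵢ/10) = 3.494e+09.
Combined level = 10 log₁₀(3.494e+09) = 95.4 dB.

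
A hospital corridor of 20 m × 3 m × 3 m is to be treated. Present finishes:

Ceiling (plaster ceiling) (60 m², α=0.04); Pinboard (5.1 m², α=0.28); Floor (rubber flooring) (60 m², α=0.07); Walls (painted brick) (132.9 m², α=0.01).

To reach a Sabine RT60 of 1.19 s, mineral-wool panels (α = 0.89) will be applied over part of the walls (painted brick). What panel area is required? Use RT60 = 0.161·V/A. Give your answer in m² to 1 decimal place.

A₁ = Σ Sᵢαᵢ = 60×0.04 + 5.1×0.28 + 60×0.07 + 132.9×0.01 = 9.357 sabins.
Required A₂ = 0.161·180/1.19 = 24.353 sabins.
Absorption to add: 24.353 − 9.357 = 14.996 sabins.
Each m² of panel replacing the walls (painted brick) adds (0.89 − 0.01) = 0.88 sabins.
Panel area = 14.996 / 0.88 = 17.0 m².

17.0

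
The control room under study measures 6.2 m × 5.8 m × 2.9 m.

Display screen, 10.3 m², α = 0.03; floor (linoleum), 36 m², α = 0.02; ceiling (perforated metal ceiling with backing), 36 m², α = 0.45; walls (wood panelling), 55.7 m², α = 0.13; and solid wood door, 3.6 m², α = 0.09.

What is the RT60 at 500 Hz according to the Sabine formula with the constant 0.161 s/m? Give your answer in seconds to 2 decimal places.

Summing Sᵢαᵢ: 0.309 + 0.720 + 16.200 + 7.241 + 0.324 → A = 24.794 sabins.
Volume V = 6.2 × 5.8 × 2.9 = 104.284 m³.
Sabine: RT60 = 0.161 × 104.284 / 24.794 = 0.68 s.

0.68 seconds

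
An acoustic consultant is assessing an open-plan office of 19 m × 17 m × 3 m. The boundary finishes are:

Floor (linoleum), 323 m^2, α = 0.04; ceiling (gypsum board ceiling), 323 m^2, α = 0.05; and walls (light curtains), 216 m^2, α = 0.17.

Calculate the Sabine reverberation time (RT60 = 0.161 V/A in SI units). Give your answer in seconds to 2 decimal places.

2.37 s

A = Σ Sᵢαᵢ = 323*0.04 + 323*0.05 + 216*0.17 = 65.790 sabins.
Room volume: 969 m³.
Sabine: RT60 = 0.161 × 969 / 65.790 = 2.37 s.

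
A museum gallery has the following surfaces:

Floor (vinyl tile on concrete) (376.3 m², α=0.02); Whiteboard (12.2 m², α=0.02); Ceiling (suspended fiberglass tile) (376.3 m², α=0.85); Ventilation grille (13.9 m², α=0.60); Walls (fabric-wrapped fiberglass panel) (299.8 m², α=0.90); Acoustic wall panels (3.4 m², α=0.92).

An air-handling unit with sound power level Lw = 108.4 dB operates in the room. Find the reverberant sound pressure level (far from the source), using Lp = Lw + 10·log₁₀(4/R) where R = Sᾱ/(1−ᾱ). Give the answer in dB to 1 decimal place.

Σ(Sᵢαᵢ) = 376.3×0.02 + 12.2×0.02 + 376.3×0.85 + 13.9×0.60 + 299.8×0.90 + 3.4×0.92 = 608.913; total area S = 1081.9 m².
ᾱ = 0.5628, so room constant R = A/(1−ᾱ) = 1392.756 m².
Lp = 108.4 + 10·log₁₀(4/1392.756) = 108.4 + (-25.42) = 83.0 dB.

83.0 dB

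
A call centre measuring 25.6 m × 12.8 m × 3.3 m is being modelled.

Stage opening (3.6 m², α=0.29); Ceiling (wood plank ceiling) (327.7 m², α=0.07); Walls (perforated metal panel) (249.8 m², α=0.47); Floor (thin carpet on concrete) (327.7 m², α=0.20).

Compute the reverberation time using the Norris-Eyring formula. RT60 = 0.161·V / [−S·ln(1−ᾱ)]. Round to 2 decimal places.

Total surface area S = 3.6 + 327.7 + 249.8 + 327.7 = 908.8 m².
Absorption A = 3.6×0.29 + 327.7×0.07 + 249.8×0.47 + 327.7×0.20 = 206.929 sabins.
ᾱ = 206.929 / 908.8 = 0.2277.
−S·ln(1−ᾱ) = −908.8 × ln(1 − 0.2277) = 234.818.
V = 25.6 × 12.8 × 3.3 = 1081.344 m³.
T = 0.161·V/[−S·ln(1−ᾱ)] = 0.161·1081.344/234.818 = 0.74 s.

0.74 sec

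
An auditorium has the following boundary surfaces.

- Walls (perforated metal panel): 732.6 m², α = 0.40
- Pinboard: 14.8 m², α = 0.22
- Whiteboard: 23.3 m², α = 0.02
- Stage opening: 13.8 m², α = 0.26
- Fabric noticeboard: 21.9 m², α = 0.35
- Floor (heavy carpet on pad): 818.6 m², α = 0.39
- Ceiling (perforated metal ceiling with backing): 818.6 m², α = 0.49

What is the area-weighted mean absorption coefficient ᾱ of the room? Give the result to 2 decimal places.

0.42

S = Σ Sᵢ = 732.6 + 14.8 + 23.3 + 13.8 + 21.9 + 818.6 + 818.6 = 2443.6 m².
Σ(Sᵢαᵢ) = 732.6·0.40 + 14.8·0.22 + 23.3·0.02 + 13.8·0.26 + 21.9·0.35 + 818.6·0.39 + 818.6·0.49 = 1028.383.
ᾱ = 1028.383 / 2443.6 = 0.42.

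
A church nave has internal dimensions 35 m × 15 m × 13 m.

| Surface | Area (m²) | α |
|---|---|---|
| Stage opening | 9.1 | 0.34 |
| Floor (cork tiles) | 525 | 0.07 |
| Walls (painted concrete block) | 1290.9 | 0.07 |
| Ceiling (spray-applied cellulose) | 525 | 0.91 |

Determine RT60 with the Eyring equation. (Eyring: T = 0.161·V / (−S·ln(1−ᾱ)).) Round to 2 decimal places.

S = Σ Sᵢ = 2350.0 m².
Absorption A = 9.1×0.34 + 525×0.07 + 1290.9×0.07 + 525×0.91 = 607.957 sabins.
Mean coefficient ᾱ = A/S = 0.2587.
−S·ln(1−ᾱ) = −2350.0 × ln(1 − 0.2587) = 703.472.
V = 35 × 15 × 13 = 6825 m³.
RT60 = 0.161 × 6825 / 703.472 = 1.56 s.

1.56 seconds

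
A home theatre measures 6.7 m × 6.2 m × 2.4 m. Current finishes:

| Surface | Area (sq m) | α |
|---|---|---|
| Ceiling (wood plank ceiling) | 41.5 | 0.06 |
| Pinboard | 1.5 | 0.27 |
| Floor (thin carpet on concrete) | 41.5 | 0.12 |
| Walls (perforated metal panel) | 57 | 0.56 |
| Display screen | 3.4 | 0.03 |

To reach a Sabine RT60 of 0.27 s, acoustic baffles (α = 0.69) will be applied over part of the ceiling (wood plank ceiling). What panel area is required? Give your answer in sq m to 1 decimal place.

31.0

Total absorption A₁ = 41.5×0.06 + 1.5×0.27 + 41.5×0.12 + 57×0.56 + 3.4×0.03
  = 2.490 + 0.405 + 4.980 + 31.920 + 0.102 = 39.897 sq m sabins.
V = 99.696 m³. Target absorption A₂ = 0.161 × 99.696 / 0.27 = 59.448 sabins.
ΔA needed = 59.448 − 39.897 = 19.551 sabins.
Each sq m of panel replacing the ceiling (wood plank ceiling) adds (0.69 − 0.06) = 0.63 sabins.
Area = ΔA/Δα = 19.551/0.63 = 31.0 sq m.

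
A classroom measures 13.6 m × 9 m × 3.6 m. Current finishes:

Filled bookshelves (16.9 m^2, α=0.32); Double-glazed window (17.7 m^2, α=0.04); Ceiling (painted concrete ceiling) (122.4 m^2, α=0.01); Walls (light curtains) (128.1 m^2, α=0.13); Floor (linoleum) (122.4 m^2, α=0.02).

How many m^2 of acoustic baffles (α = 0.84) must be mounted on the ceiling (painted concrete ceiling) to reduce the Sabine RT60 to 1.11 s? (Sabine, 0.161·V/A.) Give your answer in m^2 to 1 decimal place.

Equivalent absorption area: A₁ = 16.9·0.32 + 17.7·0.04 + 122.4·0.01 + 128.1·0.13 + 122.4·0.02 = 26.441 m^2.
V = 440.64 m³. Target absorption A₂ = 0.161 × 440.64 / 1.11 = 63.913 sabins.
ΔA needed = 63.913 − 26.441 = 37.472 sabins.
Each m^2 of panel replacing the ceiling (painted concrete ceiling) adds (0.84 − 0.01) = 0.83 sabins.
Panel area = 37.472 / 0.83 = 45.1 m^2.

45.1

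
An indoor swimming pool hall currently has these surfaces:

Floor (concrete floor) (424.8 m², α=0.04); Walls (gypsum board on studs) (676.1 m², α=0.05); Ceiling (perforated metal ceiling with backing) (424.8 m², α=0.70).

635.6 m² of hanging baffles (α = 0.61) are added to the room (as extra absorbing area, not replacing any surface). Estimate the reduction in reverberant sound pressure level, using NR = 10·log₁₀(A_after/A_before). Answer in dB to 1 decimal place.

3.3 dB

Equivalent absorption area: A_before = 424.8×0.04 + 676.1×0.05 + 424.8×0.70 = 348.157 m².
Added absorption = 635.6 × 0.61 = 387.716 sabins.
New total A_after = 735.873 sabins.
Reduction = 10 log₁₀(A_after/A_before) = 10 log₁₀(2.1136) = 3.3 dB.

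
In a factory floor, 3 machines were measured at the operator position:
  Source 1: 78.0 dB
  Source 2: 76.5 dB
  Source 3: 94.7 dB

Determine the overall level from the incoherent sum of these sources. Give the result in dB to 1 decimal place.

Σ 10^(Lᵢ/10) = 3.059e+09.
L_total = 10·log₁₀(3.059e+09) = 94.9 dB.

94.9 dB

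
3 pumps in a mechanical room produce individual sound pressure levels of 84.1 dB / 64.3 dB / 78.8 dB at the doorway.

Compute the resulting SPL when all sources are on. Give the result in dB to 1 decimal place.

Sum in the linear (power) domain: Σ 10^(Lᵢ/10) = 10^(84.1/10) + 10^(64.3/10) + 10^(78.8/10) = 3.356e+08.
Back to dB: 10·log₁₀ Σ = 85.3 dB.

85.3 dB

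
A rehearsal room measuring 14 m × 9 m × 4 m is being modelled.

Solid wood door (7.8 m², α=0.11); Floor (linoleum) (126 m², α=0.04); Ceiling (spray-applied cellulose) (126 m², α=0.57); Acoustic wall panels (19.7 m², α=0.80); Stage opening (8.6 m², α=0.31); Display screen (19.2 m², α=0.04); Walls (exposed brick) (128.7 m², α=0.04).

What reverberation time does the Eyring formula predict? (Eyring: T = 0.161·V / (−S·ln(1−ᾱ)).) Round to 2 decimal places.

0.70 seconds

Total surface area S = 7.8 + 126 + 126 + 19.7 + 8.6 + 19.2 + 128.7 = 436.0 m².
Absorption A = 7.8×0.11 + 126×0.04 + 126×0.57 + 19.7×0.80 + 8.6×0.31 + 19.2×0.04 + 128.7×0.04 = 102.060 sabins.
ᾱ = 102.060 / 436.0 = 0.2341.
−S·ln(1−ᾱ) = −436.0 × ln(1 − 0.2341) = 116.283.
V = 14 × 9 × 4 = 504 m³.
T = 0.161·V/[−S·ln(1−ᾱ)] = 0.161·504/116.283 = 0.70 s.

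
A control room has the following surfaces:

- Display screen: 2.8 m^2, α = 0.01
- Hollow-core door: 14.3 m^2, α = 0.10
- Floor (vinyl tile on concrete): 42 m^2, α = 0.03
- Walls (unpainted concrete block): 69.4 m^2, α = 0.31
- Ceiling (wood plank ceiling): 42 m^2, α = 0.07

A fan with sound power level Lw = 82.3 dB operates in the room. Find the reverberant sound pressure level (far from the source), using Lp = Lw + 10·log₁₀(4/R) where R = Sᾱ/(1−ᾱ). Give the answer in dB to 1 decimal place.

Σ(Sᵢαᵢ) = 2.8×0.01 + 14.3×0.10 + 42×0.03 + 69.4×0.31 + 42×0.07 = 27.172; total area S = 170.5 m^2.
ᾱ = 0.1594, so room constant R = A/(1−ᾱ) = 32.325 m^2.
Lp = Lw + 10 log₁₀(4/R) = 82.3 -9.07 = 73.2 dB.

73.2 dB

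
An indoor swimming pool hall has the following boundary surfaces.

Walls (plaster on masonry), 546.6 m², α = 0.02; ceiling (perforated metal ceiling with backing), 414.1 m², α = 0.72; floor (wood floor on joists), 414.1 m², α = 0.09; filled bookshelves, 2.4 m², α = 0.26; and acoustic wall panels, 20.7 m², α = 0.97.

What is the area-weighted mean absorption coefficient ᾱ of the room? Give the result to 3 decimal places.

0.263

Total surface area S = 1397.9 m².
A = 546.6·0.02 + 414.1·0.72 + 414.1·0.09 + 2.4·0.26 + 20.7·0.97 = 367.056 sabins.
ᾱ = A/S = 0.263.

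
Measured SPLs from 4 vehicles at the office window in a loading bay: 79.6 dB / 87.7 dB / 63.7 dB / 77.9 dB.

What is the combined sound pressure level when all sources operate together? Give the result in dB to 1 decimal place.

88.7 dB

Σ 10^(Lᵢ/10) = 7.44e+08.
Combined level = 10 log₁₀(7.44e+08) = 88.7 dB.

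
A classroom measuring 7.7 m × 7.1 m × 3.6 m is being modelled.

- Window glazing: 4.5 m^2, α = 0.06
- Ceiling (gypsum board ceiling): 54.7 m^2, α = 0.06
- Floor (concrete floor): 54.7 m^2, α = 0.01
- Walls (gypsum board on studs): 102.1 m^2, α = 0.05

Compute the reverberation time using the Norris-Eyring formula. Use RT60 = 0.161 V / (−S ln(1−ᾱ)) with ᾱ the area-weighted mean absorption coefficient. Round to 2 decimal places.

S = Σ Sᵢ = 216.0 m^2.
Absorption A = 4.5×0.06 + 54.7×0.06 + 54.7×0.01 + 102.1×0.05 = 9.204 sabins.
ᾱ = 9.204 / 216.0 = 0.0426.
−S·ln(1−ᾱ) = −216.0 × ln(1 − 0.0426) = 9.403.
V = 7.7 × 7.1 × 3.6 = 196.812 m³.
T = 0.161·V/[−S·ln(1−ᾱ)] = 0.161·196.812/9.403 = 3.37 s.

3.37 s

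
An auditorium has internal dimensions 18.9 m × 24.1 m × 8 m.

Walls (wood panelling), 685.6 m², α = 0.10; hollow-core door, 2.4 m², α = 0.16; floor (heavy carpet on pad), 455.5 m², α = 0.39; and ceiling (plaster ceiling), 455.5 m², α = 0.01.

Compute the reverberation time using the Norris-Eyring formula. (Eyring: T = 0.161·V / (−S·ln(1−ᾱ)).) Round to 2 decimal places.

Total surface area S = 685.6 + 2.4 + 455.5 + 455.5 = 1599.0 m².
Absorption A = 685.6·0.10 + 2.4·0.16 + 455.5·0.39 + 455.5·0.01 = 251.144 sabins.
Mean coefficient ᾱ = A/S = 0.1571.
Eyring denominator: −S ln(1−ᾱ) = 273.280.
V = 18.9 × 24.1 × 8 = 3643.92 m³.
RT60 = 0.161 × 3643.92 / 273.280 = 2.15 s.

2.15 sec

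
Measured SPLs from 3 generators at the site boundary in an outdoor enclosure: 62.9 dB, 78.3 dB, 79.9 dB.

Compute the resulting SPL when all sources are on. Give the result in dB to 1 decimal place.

Sum in the linear (power) domain: Σ 10^(Lᵢ/10) = 10^(62.9/10) + 10^(78.3/10) + 10^(79.9/10) = 1.673e+08.
L_total = 10·log₁₀(1.673e+08) = 82.2 dB.

82.2 dB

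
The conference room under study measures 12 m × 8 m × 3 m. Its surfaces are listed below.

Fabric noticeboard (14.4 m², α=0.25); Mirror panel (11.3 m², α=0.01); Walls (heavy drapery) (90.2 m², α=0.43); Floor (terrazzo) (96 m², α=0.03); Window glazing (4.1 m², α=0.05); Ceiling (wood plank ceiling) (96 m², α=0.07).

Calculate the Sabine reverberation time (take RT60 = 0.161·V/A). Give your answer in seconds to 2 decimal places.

0.89 sec

Summing Sᵢαᵢ: 3.600 + 0.113 + 38.786 + 2.880 + 0.205 + 6.720 → A = 52.304 sabins.
Volume V = 12 × 8 × 3 = 288 m³.
Sabine: RT60 = 0.161 × 288 / 52.304 = 0.89 s.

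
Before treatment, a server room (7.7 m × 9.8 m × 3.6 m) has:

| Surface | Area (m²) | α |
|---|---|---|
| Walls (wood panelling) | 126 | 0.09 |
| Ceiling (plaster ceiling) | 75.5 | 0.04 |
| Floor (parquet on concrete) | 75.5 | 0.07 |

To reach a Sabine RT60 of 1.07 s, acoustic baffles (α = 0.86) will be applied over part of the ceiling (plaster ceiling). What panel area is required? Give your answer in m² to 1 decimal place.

25.9

Equivalent absorption area: A₁ = 126·0.09 + 75.5·0.04 + 75.5·0.07 = 19.645 m².
Required A₂ = 0.161·271.656/1.07 = 40.875 sabins.
Absorption to add: 40.875 − 19.645 = 21.230 sabins.
Each m² of panel replacing the ceiling (plaster ceiling) adds (0.86 − 0.04) = 0.82 sabins.
Area = ΔA/Δα = 21.230/0.82 = 25.9 m².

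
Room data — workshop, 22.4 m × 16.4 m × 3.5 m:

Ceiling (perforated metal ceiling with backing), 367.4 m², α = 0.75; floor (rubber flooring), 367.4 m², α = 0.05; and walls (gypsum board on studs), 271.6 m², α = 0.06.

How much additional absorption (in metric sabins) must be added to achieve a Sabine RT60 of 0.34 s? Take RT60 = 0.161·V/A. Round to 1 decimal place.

A₁ = Σ Sᵢαᵢ = 367.4×0.75 + 367.4×0.05 + 271.6×0.06 = 310.216 sabins.
For T = 0.34 s, need A₂ = 0.161·V/T = 0.161·1285.76/0.34 = 608.845 sabins.
Shortfall: 608.845 − 310.216 = 298.6 sabins.

298.6 sabins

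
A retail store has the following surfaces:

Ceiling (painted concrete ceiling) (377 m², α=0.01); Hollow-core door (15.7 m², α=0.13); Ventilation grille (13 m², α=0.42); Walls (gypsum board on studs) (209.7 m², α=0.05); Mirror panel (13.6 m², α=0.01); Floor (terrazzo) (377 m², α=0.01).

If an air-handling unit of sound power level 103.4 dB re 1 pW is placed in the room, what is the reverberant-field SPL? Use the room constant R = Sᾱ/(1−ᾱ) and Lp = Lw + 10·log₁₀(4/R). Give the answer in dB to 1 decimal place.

95.2 dB

Σ(Sᵢαᵢ) = 377·0.01 + 15.7·0.13 + 13·0.42 + 209.7·0.05 + 13.6·0.01 + 377·0.01 = 25.662; total area S = 1006.0 m².
ᾱ = 25.662/1006.0 = 0.0255; R = Sᾱ/(1−ᾱ) = 25.662/(1−0.0255) = 26.334 m².
Lp = 103.4 + 10·log₁₀(4/26.334) = 103.4 + (-8.18) = 95.2 dB.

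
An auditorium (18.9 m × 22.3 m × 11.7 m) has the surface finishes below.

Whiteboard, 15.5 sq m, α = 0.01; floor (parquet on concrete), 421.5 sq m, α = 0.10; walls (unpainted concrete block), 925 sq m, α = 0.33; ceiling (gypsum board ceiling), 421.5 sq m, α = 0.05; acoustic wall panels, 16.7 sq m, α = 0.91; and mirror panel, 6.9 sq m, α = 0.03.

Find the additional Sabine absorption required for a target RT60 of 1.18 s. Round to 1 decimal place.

288.8 sabins

Total absorption A₁ = 15.5·0.01 + 421.5·0.10 + 925·0.33 + 421.5·0.05 + 16.7·0.91 + 6.9·0.03
  = 0.155 + 42.150 + 305.250 + 21.075 + 15.197 + 0.207 = 384.034 sq m sabins.
V = 4931.199 m³. Required absorption A₂ = 0.161 × 4931.199 / 1.18 = 672.816 sabins.
Shortfall: 672.816 − 384.034 = 288.8 sabins.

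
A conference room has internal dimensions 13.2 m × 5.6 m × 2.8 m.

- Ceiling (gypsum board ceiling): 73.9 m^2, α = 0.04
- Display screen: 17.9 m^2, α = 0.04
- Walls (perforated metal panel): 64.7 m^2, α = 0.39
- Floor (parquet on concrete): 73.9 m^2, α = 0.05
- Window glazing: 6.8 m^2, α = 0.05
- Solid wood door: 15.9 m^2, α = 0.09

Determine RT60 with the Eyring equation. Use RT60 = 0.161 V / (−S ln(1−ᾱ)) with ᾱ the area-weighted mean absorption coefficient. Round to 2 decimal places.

0.90 seconds

S = Σ Sᵢ = 253.1 m^2.
Σ(Sᵢαᵢ) = 73.9×0.04 + 17.9×0.04 + 64.7×0.39 + 73.9×0.05 + 6.8×0.05 + 15.9×0.09 = 34.371.
Mean coefficient ᾱ = A/S = 0.1358.
Eyring denominator: −S ln(1−ᾱ) = 36.940.
V = 13.2 × 5.6 × 2.8 = 206.976 m³.
RT60 = 0.161 × 206.976 / 36.940 = 0.90 s.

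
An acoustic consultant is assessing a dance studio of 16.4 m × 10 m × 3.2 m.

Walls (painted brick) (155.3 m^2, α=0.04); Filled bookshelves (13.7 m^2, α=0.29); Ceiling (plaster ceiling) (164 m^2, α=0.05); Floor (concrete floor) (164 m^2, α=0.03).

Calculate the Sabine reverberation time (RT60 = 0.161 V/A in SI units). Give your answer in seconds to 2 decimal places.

3.63 s

A = Σ Sᵢαᵢ = 155.3·0.04 + 13.7·0.29 + 164·0.05 + 164·0.03 = 23.305 sabins.
V = 16.4·10·3.2 = 524.8 m³.
Sabine: RT60 = 0.161 × 524.8 / 23.305 = 3.63 s.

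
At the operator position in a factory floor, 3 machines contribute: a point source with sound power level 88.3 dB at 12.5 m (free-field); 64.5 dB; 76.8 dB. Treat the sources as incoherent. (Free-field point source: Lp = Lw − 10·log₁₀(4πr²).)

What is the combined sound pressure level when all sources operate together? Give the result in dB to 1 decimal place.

Source at 12.5 m: Lp = 88.3 − 10·log₁₀(4π·12.5²) = 88.3 − 10·log₁₀(1963.495) = 55.4 dB.
Sum in the linear (power) domain: Σ 10^(Lᵢ/10) = 10^(55.4/10) + 10^(64.5/10) + 10^(76.8/10) = 5.103e+07.
L_total = 10·log₁₀(5.103e+07) = 77.1 dB.

77.1 dB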